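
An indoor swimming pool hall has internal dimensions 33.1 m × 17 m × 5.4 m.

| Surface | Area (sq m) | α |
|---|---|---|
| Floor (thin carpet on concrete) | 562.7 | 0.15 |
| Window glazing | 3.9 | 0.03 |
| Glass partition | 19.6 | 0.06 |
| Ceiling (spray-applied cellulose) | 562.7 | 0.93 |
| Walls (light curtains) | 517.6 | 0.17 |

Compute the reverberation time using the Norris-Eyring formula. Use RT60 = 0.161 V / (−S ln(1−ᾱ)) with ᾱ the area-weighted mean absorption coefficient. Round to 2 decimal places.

S = Σ Sᵢ = 1666.5 sq m.
Σ(Sᵢαᵢ) = 562.7·0.15 + 3.9·0.03 + 19.6·0.06 + 562.7·0.93 + 517.6·0.17 = 697.001.
ᾱ = 697.001 / 1666.5 = 0.4182.
−S·ln(1−ᾱ) = −1666.5 × ln(1 − 0.4182) = 902.624.
V = 33.1 × 17 × 5.4 = 3038.58 m³.
RT60 = 0.161 × 3038.58 / 902.624 = 0.54 s.

0.54 seconds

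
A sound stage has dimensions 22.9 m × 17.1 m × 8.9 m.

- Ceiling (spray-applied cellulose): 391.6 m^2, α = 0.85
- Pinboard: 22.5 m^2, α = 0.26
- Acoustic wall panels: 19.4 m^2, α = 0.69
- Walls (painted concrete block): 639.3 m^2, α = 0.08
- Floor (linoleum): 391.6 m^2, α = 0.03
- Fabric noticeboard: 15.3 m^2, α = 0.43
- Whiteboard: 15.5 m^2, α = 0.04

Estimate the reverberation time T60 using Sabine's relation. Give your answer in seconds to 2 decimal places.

Total absorption A = 391.6·0.85 + 22.5·0.26 + 19.4·0.69 + 639.3·0.08 + 391.6·0.03 + 15.3·0.43 + 15.5·0.04
  = 332.860 + 5.850 + 13.386 + 51.144 + 11.748 + 6.579 + 0.620 = 422.187 m^2 sabins.
V = 22.9·17.1·8.9 = 3485.151 m³.
T = 0.161 V/A = 0.161·3485.151/422.187 = 1.33 s.

1.33 s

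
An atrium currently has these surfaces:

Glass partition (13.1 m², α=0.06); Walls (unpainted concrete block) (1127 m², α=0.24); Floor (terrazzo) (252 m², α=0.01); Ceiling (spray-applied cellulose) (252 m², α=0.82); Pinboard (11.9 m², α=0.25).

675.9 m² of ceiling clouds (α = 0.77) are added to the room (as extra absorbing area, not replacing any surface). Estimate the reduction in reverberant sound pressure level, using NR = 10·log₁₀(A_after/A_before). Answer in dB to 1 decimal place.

3.2 dB

A_before = Σ Sᵢαᵢ = 13.1·0.06 + 1127·0.24 + 252·0.01 + 252·0.82 + 11.9·0.25 = 483.401 sabins.
Added absorption = 675.9 × 0.77 = 520.443 sabins.
A_after = 483.401 + 520.443 = 1003.844 sabins.
Reduction = 10 log₁₀(A_after/A_before) = 10 log₁₀(2.0766) = 3.2 dB.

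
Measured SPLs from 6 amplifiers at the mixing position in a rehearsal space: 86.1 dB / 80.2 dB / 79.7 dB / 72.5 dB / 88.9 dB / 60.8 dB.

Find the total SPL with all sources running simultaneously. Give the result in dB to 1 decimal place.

Converting to relative power and adding: 10^(86.1/10) + 10^(80.2/10) + 10^(79.7/10) + 10^(72.5/10) + 10^(88.9/10) + 10^(60.8/10) = 1.401e+09.
Combined level = 10 log₁₀(1.401e+09) = 91.5 dB.

91.5 dB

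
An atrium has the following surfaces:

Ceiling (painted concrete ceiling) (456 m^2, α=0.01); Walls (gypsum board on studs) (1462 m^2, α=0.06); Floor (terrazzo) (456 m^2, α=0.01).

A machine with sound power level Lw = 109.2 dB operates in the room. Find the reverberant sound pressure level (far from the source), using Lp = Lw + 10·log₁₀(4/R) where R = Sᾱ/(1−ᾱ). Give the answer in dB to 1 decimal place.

A = 96.840 sabins; S = 2374.0 m^2.
ᾱ = 96.840/2374.0 = 0.0408; R = Sᾱ/(1−ᾱ) = 96.840/(1−0.0408) = 100.959 m^2.
Lp = Lw + 10 log₁₀(4/R) = 109.2 -14.02 = 95.2 dB.

95.2 dB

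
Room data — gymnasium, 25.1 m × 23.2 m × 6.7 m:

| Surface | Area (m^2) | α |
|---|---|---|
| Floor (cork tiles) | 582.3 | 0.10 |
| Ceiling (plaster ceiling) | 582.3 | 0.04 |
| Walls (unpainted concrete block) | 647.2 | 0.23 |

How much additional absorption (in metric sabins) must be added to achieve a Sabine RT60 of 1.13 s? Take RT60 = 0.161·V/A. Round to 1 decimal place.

Equivalent absorption area: A₁ = 582.3·0.10 + 582.3·0.04 + 647.2·0.23 = 230.378 m^2.
For T = 1.13 s, need A₂ = 0.161·V/T = 0.161·3901.544/1.13 = 555.884 sabins.
Additional absorption ΔA = 555.884 − 230.378 = 325.5 sabins.

325.5 sabins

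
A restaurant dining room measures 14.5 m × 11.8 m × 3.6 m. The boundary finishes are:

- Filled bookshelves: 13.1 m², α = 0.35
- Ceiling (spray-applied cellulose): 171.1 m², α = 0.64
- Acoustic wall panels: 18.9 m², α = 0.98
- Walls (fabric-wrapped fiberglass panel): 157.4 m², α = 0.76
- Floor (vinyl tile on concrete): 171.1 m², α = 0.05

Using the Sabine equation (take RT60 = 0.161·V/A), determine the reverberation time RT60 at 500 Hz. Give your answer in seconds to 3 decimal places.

0.380 sec

Equivalent absorption area: A = 13.1×0.35 + 171.1×0.64 + 18.9×0.98 + 157.4×0.76 + 171.1×0.05 = 260.790 m².
Room volume: 615.96 m³.
Sabine: RT60 = 0.161 × 615.96 / 260.790 = 0.380 s.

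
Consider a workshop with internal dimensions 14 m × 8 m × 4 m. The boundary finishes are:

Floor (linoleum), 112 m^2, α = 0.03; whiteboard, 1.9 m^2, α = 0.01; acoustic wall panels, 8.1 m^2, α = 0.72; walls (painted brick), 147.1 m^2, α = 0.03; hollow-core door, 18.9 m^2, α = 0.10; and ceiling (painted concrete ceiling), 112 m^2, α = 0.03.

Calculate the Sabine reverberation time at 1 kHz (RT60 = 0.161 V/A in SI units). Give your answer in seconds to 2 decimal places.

3.82 seconds

Total absorption A = 112·0.03 + 1.9·0.01 + 8.1·0.72 + 147.1·0.03 + 18.9·0.10 + 112·0.03
  = 3.360 + 0.019 + 5.832 + 4.413 + 1.890 + 3.360 = 18.874 m^2 sabins.
Volume V = 14 × 8 × 4 = 448 m³.
RT60 = 0.161 · V / A = 0.161 × 448 / 18.874 = 3.82 s.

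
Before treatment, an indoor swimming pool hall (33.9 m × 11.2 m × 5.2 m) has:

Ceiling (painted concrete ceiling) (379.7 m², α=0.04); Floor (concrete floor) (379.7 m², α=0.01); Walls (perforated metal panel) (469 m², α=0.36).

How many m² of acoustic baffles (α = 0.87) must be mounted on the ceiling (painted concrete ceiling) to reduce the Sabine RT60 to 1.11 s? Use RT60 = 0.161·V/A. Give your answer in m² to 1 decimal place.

Summing Sᵢαᵢ: 15.188 + 3.797 + 168.840 → A₁ = 187.825 sabins.
Required A₂ = 0.161·1974.336/1.11 = 286.368 sabins.
Absorption to add: 286.368 − 187.825 = 98.543 sabins.
Each m² of panel replacing the ceiling (painted concrete ceiling) adds (0.87 − 0.04) = 0.83 sabins.
Area = ΔA/Δα = 98.543/0.83 = 118.7 m².

118.7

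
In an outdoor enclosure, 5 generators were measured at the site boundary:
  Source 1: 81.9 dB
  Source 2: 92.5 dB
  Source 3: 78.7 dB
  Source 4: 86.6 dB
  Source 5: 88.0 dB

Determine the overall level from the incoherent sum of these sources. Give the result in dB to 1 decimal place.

94.9 dB

Σ 10^(Lᵢ/10) = 3.095e+09.
Combined level = 10 log₁₀(3.095e+09) = 94.9 dB.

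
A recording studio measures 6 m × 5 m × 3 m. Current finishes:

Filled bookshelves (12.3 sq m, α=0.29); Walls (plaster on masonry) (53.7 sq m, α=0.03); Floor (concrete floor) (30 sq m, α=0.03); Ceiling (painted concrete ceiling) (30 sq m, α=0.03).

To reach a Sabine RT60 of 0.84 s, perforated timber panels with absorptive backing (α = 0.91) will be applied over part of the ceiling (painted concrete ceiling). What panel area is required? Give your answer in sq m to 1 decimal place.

11.7

Equivalent absorption area: A₁ = 12.3×0.29 + 53.7×0.03 + 30×0.03 + 30×0.03 = 6.978 sq m.
Required A₂ = 0.161·90/0.84 = 17.250 sabins.
ΔA needed = 17.250 − 6.978 = 10.272 sabins.
Each sq m of panel replacing the ceiling (painted concrete ceiling) adds (0.91 − 0.03) = 0.88 sabins.
Area = ΔA/Δα = 10.272/0.88 = 11.7 sq m.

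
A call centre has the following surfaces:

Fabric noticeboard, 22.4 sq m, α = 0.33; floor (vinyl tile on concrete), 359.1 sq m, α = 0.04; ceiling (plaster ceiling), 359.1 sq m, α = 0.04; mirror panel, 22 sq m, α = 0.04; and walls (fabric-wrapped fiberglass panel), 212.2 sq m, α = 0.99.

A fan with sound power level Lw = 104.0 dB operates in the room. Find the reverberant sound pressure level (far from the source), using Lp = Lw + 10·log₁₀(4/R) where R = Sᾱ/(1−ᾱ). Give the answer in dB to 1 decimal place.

84.8 dB

Σ(Sᵢαᵢ) = 22.4·0.33 + 359.1·0.04 + 359.1·0.04 + 22·0.04 + 212.2·0.99 = 247.078; total area S = 974.8 sq m.
ᾱ = 0.2535, so room constant R = A/(1−ᾱ) = 330.982 sq m.
Lp = 104.0 + 10·log₁₀(4/330.982) = 104.0 + (-19.18) = 84.8 dB.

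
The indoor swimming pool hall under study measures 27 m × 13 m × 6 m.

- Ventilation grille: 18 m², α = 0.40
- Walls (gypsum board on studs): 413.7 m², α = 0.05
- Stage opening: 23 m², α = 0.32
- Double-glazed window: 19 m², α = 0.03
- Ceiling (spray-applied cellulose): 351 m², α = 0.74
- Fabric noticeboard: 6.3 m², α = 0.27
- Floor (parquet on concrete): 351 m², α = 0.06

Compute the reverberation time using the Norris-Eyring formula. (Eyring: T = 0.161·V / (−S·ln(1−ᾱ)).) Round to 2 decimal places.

0.91 sec

Total surface area S = 18 + 413.7 + 23 + 19 + 351 + 6.3 + 351 = 1182.0 m².
Σ(Sᵢαᵢ) = 18×0.40 + 413.7×0.05 + 23×0.32 + 19×0.03 + 351×0.74 + 6.3×0.27 + 351×0.06 = 318.316.
ᾱ = 318.316 / 1182.0 = 0.2693.
Eyring denominator: −S ln(1−ᾱ) = 370.855.
V = 27 × 13 × 6 = 2106 m³.
RT60 = 0.161 × 2106 / 370.855 = 0.91 s.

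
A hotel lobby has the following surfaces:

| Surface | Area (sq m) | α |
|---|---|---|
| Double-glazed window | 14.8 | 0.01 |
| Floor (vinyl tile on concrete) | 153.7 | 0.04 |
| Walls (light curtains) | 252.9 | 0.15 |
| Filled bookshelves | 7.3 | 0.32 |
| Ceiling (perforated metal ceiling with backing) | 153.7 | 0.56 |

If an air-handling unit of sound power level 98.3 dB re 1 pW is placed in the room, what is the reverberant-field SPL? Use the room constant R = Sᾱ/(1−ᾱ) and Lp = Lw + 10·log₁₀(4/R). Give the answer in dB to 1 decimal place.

82.0 dB

A = 132.639 sabins; S = 582.4 sq m.
ᾱ = 0.2277, so room constant R = A/(1−ᾱ) = 171.745 sq m.
Lp = Lw + 10 log₁₀(4/R) = 98.3 -16.33 = 82.0 dB.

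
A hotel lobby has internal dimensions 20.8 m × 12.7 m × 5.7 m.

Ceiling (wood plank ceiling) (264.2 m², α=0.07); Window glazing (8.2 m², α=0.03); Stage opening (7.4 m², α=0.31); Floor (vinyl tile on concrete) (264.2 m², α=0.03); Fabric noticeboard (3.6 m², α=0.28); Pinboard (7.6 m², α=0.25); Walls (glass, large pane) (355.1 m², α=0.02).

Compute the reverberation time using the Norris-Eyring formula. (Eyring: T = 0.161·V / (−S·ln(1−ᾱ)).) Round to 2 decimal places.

S = Σ Sᵢ = 910.3 m².
Σ(Sᵢαᵢ) = 264.2×0.07 + 8.2×0.03 + 7.4×0.31 + 264.2×0.03 + 3.6×0.28 + 7.6×0.25 + 355.1×0.02 = 38.970.
Mean coefficient ᾱ = A/S = 0.0428.
Eyring denominator: −S ln(1−ᾱ) = 39.819.
V = 20.8 × 12.7 × 5.7 = 1505.712 m³.
RT60 = 0.161 × 1505.712 / 39.819 = 6.09 s.

6.09 seconds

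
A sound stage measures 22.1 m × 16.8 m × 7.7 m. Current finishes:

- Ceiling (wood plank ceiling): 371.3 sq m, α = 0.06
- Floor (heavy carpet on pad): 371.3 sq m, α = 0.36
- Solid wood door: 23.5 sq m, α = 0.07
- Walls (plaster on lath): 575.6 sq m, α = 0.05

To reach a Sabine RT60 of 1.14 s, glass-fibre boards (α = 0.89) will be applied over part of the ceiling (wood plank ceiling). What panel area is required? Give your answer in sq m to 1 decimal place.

Total absorption A₁ = 371.3·0.06 + 371.3·0.36 + 23.5·0.07 + 575.6·0.05
  = 22.278 + 133.668 + 1.645 + 28.780 = 186.371 sq m sabins.
V = 2858.856 m³. Target absorption A₂ = 0.161 × 2858.856 / 1.14 = 403.751 sabins.
ΔA needed = 403.751 − 186.371 = 217.380 sabins.
Each sq m of panel replacing the ceiling (wood plank ceiling) adds (0.89 − 0.06) = 0.83 sabins.
Panel area = 217.380 / 0.83 = 261.9 sq m.

261.9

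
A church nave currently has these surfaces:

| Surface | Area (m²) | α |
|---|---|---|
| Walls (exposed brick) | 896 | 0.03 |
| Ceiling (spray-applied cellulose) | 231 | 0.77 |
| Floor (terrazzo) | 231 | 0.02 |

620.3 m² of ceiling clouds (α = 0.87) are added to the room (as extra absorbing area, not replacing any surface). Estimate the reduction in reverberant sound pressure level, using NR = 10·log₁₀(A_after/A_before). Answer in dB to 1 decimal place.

Summing Sᵢαᵢ: 26.880 + 177.870 + 4.620 → A_before = 209.370 sabins.
Treatment contributes 620.3·0.87 = 539.661 sabins.
New total A_after = 749.031 sabins.
Reduction = 10 log₁₀(A_after/A_before) = 10 log₁₀(3.5775) = 5.5 dB.

5.5 dB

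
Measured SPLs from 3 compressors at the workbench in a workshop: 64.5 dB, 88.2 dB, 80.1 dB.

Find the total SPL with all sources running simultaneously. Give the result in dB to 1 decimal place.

88.8 dB

Converting to relative power and adding: 10^(64.5/10) + 10^(88.2/10) + 10^(80.1/10) = 7.658e+08.
Back to dB: 10·log₁₀ Σ = 88.8 dB.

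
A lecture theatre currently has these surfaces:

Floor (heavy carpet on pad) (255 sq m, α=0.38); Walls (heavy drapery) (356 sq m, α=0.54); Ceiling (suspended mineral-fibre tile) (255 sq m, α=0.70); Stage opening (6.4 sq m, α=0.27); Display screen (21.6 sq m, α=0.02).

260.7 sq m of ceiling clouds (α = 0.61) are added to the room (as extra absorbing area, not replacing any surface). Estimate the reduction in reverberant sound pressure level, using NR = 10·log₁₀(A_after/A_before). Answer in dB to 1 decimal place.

1.3 dB

Equivalent absorption area: A_before = 255·0.38 + 356·0.54 + 255·0.70 + 6.4·0.27 + 21.6·0.02 = 469.800 sq m.
Treatment contributes 260.7·0.61 = 159.027 sabins.
New total A_after = 628.827 sabins.
Reduction = 10 log₁₀(A_after/A_before) = 10 log₁₀(1.3385) = 1.3 dB.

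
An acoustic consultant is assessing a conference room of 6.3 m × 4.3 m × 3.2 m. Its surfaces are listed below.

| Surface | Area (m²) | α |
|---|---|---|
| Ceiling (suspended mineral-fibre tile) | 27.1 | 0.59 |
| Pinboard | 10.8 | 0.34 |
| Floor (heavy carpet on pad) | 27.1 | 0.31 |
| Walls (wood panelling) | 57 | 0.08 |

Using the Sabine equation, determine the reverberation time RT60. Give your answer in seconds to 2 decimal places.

Equivalent absorption area: A = 27.1×0.59 + 10.8×0.34 + 27.1×0.31 + 57×0.08 = 32.622 m².
Room volume: 86.688 m³.
RT60 = 0.161 · V / A = 0.161 × 86.688 / 32.622 = 0.43 s.

0.43 s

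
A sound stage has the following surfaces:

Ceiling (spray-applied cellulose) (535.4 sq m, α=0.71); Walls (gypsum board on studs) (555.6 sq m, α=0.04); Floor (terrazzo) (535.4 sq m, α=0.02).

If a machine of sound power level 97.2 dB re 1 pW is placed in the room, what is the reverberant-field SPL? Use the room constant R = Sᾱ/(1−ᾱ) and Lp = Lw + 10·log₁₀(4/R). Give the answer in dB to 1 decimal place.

A = 413.066 sabins; S = 1626.4 sq m.
ᾱ = 413.066/1626.4 = 0.2540; R = Sᾱ/(1−ᾱ) = 413.066/(1−0.2540) = 553.708 sq m.
Lp = 97.2 + 10·log₁₀(4/553.708) = 97.2 + (-21.41) = 75.8 dB.

75.8 dB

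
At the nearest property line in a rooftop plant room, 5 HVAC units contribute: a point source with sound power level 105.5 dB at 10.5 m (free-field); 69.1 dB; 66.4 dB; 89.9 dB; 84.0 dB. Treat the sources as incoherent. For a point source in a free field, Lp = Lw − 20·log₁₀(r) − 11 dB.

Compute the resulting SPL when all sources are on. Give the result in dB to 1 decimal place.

Source at 10.5 m: Lp = 105.5 − 20·log₁₀(10.5) − 11 = 74.1 dB.
Σ 10^(Lᵢ/10) = 1.267e+09.
Back to dB: 10·log₁₀ Σ = 91.0 dB.

91.0 dB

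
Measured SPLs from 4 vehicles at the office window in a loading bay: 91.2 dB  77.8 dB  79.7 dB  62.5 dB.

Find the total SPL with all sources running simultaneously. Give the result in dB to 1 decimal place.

91.7 dB

Sum in the linear (power) domain: Σ 10^(Lᵢ/10) = 10^(91.2/10) + 10^(77.8/10) + 10^(79.7/10) + 10^(62.5/10) = 1.474e+09.
Back to dB: 10·log₁₀ Σ = 91.7 dB.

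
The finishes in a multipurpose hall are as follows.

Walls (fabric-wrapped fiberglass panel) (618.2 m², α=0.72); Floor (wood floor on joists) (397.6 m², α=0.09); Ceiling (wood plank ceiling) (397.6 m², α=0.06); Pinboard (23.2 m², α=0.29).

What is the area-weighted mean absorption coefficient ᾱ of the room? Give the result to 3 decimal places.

0.356

S = Σ Sᵢ = 618.2 + 397.6 + 397.6 + 23.2 = 1436.6 m².
Weighted sum Σ Sα = 511.472.
ᾱ = 511.472 / 1436.6 = 0.356.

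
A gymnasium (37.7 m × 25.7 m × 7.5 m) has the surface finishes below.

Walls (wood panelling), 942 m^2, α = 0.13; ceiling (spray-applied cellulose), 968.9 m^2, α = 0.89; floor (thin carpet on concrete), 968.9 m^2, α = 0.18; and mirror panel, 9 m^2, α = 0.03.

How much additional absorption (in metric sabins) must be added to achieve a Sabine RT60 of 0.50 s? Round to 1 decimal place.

1180.4 sabins

Equivalent absorption area: A₁ = 942×0.13 + 968.9×0.89 + 968.9×0.18 + 9×0.03 = 1159.453 m^2.
For T = 0.50 s, need A₂ = 0.161·V/T = 0.161·7266.675/0.50 = 2339.869 sabins.
Additional absorption ΔA = 2339.869 − 1159.453 = 1180.4 sabins.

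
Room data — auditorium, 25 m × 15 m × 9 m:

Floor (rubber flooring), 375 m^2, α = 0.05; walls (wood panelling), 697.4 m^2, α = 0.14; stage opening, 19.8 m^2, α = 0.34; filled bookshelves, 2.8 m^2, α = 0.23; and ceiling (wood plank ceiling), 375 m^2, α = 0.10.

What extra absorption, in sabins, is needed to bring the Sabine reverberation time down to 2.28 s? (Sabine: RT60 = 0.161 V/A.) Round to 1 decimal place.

77.1 sabins

Summing Sᵢαᵢ: 18.750 + 97.636 + 6.732 + 0.644 + 37.500 → A₁ = 161.262 sabins.
Target A₂ = 0.161·3375/2.28 = 238.322 sabins (V = 3375 m³).
ΔA = A₂ − A₁ = 238.322 − 161.262 = 77.1 sabins.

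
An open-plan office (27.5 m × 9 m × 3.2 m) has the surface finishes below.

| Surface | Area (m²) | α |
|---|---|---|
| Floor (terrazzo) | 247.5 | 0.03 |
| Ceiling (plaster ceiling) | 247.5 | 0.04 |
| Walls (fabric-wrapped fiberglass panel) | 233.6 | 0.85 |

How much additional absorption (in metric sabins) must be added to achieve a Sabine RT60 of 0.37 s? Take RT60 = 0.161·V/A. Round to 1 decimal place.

128.7 sabins

Equivalent absorption area: A₁ = 247.5·0.03 + 247.5·0.04 + 233.6·0.85 = 215.885 m².
Target A₂ = 0.161·792/0.37 = 344.627 sabins (V = 792 m³).
Shortfall: 344.627 − 215.885 = 128.7 sabins.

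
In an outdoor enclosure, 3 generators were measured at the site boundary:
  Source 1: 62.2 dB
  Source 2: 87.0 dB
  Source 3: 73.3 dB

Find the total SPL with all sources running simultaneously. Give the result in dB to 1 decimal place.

Sum in the linear (power) domain: Σ 10^(Lᵢ/10) = 10^(62.2/10) + 10^(87.0/10) + 10^(73.3/10) = 5.242e+08.
Combined level = 10 log₁₀(5.242e+08) = 87.2 dB.

87.2 dB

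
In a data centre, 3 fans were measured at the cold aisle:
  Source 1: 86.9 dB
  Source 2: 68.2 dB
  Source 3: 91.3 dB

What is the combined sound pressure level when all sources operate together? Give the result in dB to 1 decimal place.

Sum in the linear (power) domain: Σ 10^(Lᵢ/10) = 10^(86.9/10) + 10^(68.2/10) + 10^(91.3/10) = 1.845e+09.
Back to dB: 10·log₁₀ Σ = 92.7 dB.

92.7 dB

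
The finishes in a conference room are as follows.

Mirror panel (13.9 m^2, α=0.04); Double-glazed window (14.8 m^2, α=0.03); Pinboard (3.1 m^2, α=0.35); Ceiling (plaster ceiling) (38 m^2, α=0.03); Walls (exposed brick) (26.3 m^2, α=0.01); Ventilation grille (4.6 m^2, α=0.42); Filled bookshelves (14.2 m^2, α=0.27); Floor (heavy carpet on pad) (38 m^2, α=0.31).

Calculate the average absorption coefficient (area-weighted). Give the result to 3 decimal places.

0.138

S = Σ Sᵢ = 13.9 + 14.8 + 3.1 + 38 + 26.3 + 4.6 + 14.2 + 38 = 152.9 m^2.
A = 13.9×0.04 + 14.8×0.03 + 3.1×0.35 + 38×0.03 + 26.3×0.01 + 4.6×0.42 + 14.2×0.27 + 38×0.31 = 21.034 sabins.
ᾱ = A/S = 0.138.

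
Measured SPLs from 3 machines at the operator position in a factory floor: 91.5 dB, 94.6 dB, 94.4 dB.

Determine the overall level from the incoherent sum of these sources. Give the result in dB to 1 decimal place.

98.5 dB

Σ 10^(Lᵢ/10) = 7.051e+09.
L_total = 10·log₁₀(7.051e+09) = 98.5 dB.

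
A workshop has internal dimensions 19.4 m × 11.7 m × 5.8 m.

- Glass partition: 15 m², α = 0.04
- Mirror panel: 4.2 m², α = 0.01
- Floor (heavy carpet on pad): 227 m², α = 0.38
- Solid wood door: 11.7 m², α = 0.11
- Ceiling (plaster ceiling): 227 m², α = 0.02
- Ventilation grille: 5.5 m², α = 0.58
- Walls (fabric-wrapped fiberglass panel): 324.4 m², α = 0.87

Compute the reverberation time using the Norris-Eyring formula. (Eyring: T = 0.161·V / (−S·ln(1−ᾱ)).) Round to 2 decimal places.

Total surface area S = 15 + 4.2 + 227 + 11.7 + 227 + 5.5 + 324.4 = 814.8 m².
Σ(Sᵢαᵢ) = 15×0.04 + 4.2×0.01 + 227×0.38 + 11.7×0.11 + 227×0.02 + 5.5×0.58 + 324.4×0.87 = 378.147.
Mean coefficient ᾱ = A/S = 0.4641.
Eyring denominator: −S ln(1−ᾱ) = 508.279.
V = 19.4 × 11.7 × 5.8 = 1316.484 m³.
RT60 = 0.161 × 1316.484 / 508.279 = 0.42 s.

0.42 s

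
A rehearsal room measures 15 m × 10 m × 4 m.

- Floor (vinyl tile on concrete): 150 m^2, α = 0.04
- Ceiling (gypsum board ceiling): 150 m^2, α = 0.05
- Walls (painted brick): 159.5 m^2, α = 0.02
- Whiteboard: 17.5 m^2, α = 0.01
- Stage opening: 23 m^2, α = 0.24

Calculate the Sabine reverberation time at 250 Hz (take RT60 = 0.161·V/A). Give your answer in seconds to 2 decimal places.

4.32 s

A = Σ Sᵢαᵢ = 150·0.04 + 150·0.05 + 159.5·0.02 + 17.5·0.01 + 23·0.24 = 22.385 sabins.
Room volume: 600 m³.
T = 0.161 V/A = 0.161·600/22.385 = 4.32 s.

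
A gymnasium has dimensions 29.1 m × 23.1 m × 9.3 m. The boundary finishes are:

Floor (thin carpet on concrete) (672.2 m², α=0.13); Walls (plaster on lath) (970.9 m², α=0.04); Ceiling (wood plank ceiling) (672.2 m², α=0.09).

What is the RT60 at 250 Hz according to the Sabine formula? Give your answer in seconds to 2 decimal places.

5.39 seconds

Total absorption A = 672.2·0.13 + 970.9·0.04 + 672.2·0.09
  = 87.386 + 38.836 + 60.498 = 186.720 m² sabins.
Room volume: 6251.553 m³.
Sabine: RT60 = 0.161 × 6251.553 / 186.720 = 5.39 s.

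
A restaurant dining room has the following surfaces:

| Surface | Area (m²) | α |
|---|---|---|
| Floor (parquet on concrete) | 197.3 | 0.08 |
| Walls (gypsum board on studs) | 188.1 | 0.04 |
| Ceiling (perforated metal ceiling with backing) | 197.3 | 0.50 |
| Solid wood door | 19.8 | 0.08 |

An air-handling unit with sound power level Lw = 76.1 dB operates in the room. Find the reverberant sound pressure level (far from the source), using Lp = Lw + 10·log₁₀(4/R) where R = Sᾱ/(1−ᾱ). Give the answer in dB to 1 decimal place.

A = 123.542 sabins; S = 602.5 m².
ᾱ = 123.542/602.5 = 0.2050; R = Sᾱ/(1−ᾱ) = 123.542/(1−0.2050) = 155.399 m².
Lp = 76.1 + 10·log₁₀(4/155.399) = 76.1 + (-15.89) = 60.2 dB.

60.2 dB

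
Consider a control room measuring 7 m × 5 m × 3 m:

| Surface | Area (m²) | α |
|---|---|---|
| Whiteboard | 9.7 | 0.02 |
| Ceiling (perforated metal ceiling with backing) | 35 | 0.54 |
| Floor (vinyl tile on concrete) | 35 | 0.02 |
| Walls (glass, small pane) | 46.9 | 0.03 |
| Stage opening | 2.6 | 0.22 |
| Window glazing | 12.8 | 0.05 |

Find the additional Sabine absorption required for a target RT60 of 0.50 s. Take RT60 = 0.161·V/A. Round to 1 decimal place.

11.4 sabins

Summing Sᵢαᵢ: 0.194 + 18.900 + 0.700 + 1.407 + 0.572 + 0.640 → A₁ = 22.413 sabins.
For T = 0.50 s, need A₂ = 0.161·V/T = 0.161·105/0.50 = 33.810 sabins.
Additional absorption ΔA = 33.810 − 22.413 = 11.4 sabins.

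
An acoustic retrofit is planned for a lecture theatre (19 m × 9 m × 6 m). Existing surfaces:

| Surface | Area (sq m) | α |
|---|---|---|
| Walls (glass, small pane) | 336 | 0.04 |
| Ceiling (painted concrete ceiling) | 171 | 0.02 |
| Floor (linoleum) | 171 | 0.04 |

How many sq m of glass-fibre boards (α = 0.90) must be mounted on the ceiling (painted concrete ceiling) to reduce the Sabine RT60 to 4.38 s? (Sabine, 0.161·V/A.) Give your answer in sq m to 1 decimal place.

15.9

Total absorption A₁ = 336*0.04 + 171*0.02 + 171*0.04
  = 13.440 + 3.420 + 6.840 = 23.700 sq m sabins.
Required A₂ = 0.161·1026/4.38 = 37.714 sabins.
Absorption to add: 37.714 − 23.700 = 14.014 sabins.
Each sq m of panel replacing the ceiling (painted concrete ceiling) adds (0.90 − 0.02) = 0.88 sabins.
Area = ΔA/Δα = 14.014/0.88 = 15.9 sq m.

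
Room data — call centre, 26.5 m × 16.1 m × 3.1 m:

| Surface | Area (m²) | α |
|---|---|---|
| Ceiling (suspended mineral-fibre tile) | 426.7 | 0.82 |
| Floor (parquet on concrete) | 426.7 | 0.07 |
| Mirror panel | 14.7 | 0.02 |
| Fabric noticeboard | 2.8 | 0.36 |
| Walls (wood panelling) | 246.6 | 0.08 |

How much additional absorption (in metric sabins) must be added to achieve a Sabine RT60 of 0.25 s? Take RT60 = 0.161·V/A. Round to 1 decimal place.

A₁ = Σ Sᵢαᵢ = 426.7*0.82 + 426.7*0.07 + 14.7*0.02 + 2.8*0.36 + 246.6*0.08 = 400.793 sabins.
Target A₂ = 0.161·1322.615/0.25 = 851.764 sabins (V = 1322.615 m³).
Shortfall: 851.764 − 400.793 = 451.0 sabins.

451.0 sabins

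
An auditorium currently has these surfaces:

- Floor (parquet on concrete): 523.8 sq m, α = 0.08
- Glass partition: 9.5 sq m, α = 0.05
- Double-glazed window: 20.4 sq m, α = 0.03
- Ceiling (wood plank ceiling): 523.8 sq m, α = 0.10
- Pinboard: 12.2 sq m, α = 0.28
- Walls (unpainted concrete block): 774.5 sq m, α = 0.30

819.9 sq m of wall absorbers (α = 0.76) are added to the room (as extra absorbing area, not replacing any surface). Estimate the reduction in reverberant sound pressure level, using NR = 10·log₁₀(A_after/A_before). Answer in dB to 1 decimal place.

Equivalent absorption area: A_before = 523.8·0.08 + 9.5·0.05 + 20.4·0.03 + 523.8·0.10 + 12.2·0.28 + 774.5·0.30 = 331.137 sq m.
Added absorption = 819.9 × 0.76 = 623.124 sabins.
A_after = 331.137 + 623.124 = 954.261 sabins.
NR = 10·log₁₀(954.261/331.137) = 4.6 dB.

4.6 dB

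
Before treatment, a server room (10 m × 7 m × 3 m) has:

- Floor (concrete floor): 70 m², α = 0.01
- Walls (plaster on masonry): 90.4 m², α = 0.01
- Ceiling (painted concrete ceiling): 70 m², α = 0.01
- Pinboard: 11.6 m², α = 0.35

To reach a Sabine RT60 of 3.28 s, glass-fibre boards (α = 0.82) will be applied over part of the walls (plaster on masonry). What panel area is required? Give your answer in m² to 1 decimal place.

Total absorption A₁ = 70×0.01 + 90.4×0.01 + 70×0.01 + 11.6×0.35
  = 0.700 + 0.904 + 0.700 + 4.060 = 6.364 m² sabins.
Required A₂ = 0.161·210/3.28 = 10.308 sabins.
Absorption to add: 10.308 − 6.364 = 3.944 sabins.
Each m² of panel replacing the walls (plaster on masonry) adds (0.82 − 0.01) = 0.81 sabins.
Panel area = 3.944 / 0.81 = 4.9 m².

4.9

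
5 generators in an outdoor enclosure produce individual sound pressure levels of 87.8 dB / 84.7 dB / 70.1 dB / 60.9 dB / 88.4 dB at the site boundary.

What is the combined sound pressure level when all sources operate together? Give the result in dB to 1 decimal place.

92.0 dB

Σ 10^(Lᵢ/10) = 1.601e+09.
L_total = 10·log₁₀(1.601e+09) = 92.0 dB.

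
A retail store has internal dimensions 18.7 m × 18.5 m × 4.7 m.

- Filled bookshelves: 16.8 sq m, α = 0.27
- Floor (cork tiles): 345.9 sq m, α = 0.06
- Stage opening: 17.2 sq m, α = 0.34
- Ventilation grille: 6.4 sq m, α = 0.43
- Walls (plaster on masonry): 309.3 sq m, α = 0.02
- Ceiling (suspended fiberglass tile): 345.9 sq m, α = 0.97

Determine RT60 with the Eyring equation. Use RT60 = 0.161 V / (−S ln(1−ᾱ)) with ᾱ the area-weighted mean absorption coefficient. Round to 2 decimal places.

0.56 seconds

S = Σ Sᵢ = 1041.5 sq m.
Σ(Sᵢαᵢ) = 16.8×0.27 + 345.9×0.06 + 17.2×0.34 + 6.4×0.43 + 309.3×0.02 + 345.9×0.97 = 375.599.
ᾱ = 375.599 / 1041.5 = 0.3606.
Eyring denominator: −S ln(1−ᾱ) = 465.785.
V = 18.7 × 18.5 × 4.7 = 1625.965 m³.
T = 0.161·V/[−S·ln(1−ᾱ)] = 0.161·1625.965/465.785 = 0.56 s.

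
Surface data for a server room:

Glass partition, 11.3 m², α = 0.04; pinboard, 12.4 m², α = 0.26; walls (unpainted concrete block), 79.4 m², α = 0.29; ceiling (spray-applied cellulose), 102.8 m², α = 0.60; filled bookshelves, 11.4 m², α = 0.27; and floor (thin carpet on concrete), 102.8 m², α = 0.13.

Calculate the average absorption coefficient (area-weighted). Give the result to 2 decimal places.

0.33

Total surface area S = 320.1 m².
Weighted sum Σ Sα = 104.824.
ᾱ = 104.824 / 320.1 = 0.33.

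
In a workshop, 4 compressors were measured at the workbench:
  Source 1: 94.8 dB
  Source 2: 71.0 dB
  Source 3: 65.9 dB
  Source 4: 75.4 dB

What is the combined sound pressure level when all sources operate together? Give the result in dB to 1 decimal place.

Σ 10^(Lᵢ/10) = 3.071e+09.
Combined level = 10 log₁₀(3.071e+09) = 94.9 dB.

94.9 dB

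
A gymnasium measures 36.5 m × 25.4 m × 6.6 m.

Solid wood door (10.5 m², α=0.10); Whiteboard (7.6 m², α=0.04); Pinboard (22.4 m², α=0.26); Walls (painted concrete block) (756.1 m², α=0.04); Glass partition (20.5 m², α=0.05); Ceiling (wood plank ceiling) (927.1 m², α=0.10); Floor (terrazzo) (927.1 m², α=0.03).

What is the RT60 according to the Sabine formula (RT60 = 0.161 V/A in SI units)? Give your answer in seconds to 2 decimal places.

6.20 seconds

A = Σ Sᵢαᵢ = 10.5*0.10 + 7.6*0.04 + 22.4*0.26 + 756.1*0.04 + 20.5*0.05 + 927.1*0.10 + 927.1*0.03 = 158.970 sabins.
V = 36.5·25.4·6.6 = 6118.86 m³.
T = 0.161 V/A = 0.161·6118.86/158.970 = 6.20 s.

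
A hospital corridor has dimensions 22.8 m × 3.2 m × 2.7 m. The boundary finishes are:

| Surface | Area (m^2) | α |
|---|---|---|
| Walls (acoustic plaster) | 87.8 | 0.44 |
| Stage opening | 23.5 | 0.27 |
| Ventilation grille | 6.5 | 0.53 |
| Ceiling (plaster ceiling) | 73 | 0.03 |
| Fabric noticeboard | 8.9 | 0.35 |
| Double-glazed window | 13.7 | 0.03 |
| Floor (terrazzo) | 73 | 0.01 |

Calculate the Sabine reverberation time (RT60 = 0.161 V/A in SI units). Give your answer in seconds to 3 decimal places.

A = Σ Sᵢαᵢ = 87.8×0.44 + 23.5×0.27 + 6.5×0.53 + 73×0.03 + 8.9×0.35 + 13.7×0.03 + 73×0.01 = 54.868 sabins.
V = 22.8·3.2·2.7 = 196.992 m³.
Sabine: RT60 = 0.161 × 196.992 / 54.868 = 0.578 s.

0.578 sec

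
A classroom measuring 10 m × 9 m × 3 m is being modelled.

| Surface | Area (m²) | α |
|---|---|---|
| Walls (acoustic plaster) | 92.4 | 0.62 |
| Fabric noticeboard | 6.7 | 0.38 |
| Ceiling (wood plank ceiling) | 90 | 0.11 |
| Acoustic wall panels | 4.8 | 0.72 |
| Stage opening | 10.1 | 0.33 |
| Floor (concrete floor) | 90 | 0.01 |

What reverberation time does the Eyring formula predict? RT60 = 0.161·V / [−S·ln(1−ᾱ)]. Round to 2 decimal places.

0.48 s

S = Σ Sᵢ = 294.0 m².
Absorption A = 92.4·0.62 + 6.7·0.38 + 90·0.11 + 4.8·0.72 + 10.1·0.33 + 90·0.01 = 77.423 sabins.
ᾱ = 77.423 / 294.0 = 0.2633.
−S·ln(1−ᾱ) = −294.0 × ln(1 − 0.2633) = 89.839.
V = 10 × 9 × 3 = 270 m³.
T = 0.161·V/[−S·ln(1−ᾱ)] = 0.161·270/89.839 = 0.48 s.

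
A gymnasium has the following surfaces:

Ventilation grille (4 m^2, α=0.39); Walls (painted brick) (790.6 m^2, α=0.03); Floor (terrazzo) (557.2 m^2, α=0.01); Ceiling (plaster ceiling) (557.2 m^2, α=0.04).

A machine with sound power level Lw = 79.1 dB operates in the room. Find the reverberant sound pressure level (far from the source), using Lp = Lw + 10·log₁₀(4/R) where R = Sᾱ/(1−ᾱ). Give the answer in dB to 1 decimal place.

A = 53.138 sabins; S = 1909.0 m^2.
ᾱ = 0.0278, so room constant R = A/(1−ᾱ) = 54.657 m^2.
Lp = 79.1 + 10·log₁₀(4/54.657) = 79.1 + (-11.36) = 67.7 dB.

67.7 dB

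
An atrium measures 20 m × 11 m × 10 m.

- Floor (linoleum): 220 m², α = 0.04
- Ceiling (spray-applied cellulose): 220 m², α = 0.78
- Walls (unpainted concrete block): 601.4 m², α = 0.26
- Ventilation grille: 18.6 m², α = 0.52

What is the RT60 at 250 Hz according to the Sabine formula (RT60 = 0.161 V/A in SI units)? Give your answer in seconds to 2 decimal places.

A = Σ Sᵢαᵢ = 220·0.04 + 220·0.78 + 601.4·0.26 + 18.6·0.52 = 346.436 sabins.
V = 20·11·10 = 2200 m³.
T = 0.161 V/A = 0.161·2200/346.436 = 1.02 s.

1.02 seconds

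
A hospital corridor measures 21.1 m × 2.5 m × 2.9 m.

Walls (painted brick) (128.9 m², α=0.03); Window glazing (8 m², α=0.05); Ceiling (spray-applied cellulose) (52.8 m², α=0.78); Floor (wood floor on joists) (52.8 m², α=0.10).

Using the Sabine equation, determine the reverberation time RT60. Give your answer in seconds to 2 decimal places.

Total absorption A = 128.9×0.03 + 8×0.05 + 52.8×0.78 + 52.8×0.10
  = 3.867 + 0.400 + 41.184 + 5.280 = 50.731 m² sabins.
V = 21.1·2.5·2.9 = 152.975 m³.
RT60 = 0.161 · V / A = 0.161 × 152.975 / 50.731 = 0.49 s.

0.49 seconds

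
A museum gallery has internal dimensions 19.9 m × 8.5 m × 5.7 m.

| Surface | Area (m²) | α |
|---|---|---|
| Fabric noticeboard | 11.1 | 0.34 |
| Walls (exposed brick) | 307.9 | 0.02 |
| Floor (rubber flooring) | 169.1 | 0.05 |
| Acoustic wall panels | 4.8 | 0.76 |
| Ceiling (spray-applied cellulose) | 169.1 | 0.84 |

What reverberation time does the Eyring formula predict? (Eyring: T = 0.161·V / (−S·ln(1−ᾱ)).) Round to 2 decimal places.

0.82 sec

S = Σ Sᵢ = 662.0 m².
Σ(Sᵢαᵢ) = 11.1·0.34 + 307.9·0.02 + 169.1·0.05 + 4.8·0.76 + 169.1·0.84 = 164.079.
ᾱ = 164.079 / 662.0 = 0.2479.
Eyring denominator: −S ln(1−ᾱ) = 188.595.
V = 19.9 × 8.5 × 5.7 = 964.155 m³.
T = 0.161·V/[−S·ln(1−ᾱ)] = 0.161·964.155/188.595 = 0.82 s.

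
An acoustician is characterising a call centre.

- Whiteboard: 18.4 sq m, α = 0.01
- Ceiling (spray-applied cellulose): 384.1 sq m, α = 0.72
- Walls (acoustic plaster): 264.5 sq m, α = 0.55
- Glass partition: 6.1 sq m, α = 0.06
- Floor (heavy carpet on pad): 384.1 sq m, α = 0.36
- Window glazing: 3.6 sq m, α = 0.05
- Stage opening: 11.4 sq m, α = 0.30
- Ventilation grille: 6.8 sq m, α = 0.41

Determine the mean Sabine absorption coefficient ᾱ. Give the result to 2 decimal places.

0.53

Total surface area S = 1079.0 sq m.
Σ(Sᵢαᵢ) = 18.4×0.01 + 384.1×0.72 + 264.5×0.55 + 6.1×0.06 + 384.1×0.36 + 3.6×0.05 + 11.4×0.30 + 6.8×0.41 = 567.241.
ᾱ = A/S = 0.53.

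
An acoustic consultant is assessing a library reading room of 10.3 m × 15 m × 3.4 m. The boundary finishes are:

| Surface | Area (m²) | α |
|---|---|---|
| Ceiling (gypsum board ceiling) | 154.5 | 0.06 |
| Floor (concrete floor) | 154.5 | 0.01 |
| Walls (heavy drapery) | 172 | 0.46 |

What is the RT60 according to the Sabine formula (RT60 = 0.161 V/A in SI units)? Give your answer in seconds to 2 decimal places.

Equivalent absorption area: A = 154.5*0.06 + 154.5*0.01 + 172*0.46 = 89.935 m².
Room volume: 525.3 m³.
RT60 = 0.161 · V / A = 0.161 × 525.3 / 89.935 = 0.94 s.

0.94 sec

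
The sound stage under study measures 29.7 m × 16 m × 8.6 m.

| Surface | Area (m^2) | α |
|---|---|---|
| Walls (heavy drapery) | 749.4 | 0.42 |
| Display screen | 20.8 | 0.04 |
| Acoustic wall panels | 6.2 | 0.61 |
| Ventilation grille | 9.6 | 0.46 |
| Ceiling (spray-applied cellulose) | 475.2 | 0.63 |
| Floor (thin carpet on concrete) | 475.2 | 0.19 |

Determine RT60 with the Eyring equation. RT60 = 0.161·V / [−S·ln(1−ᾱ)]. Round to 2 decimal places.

0.72 sec

Total surface area S = 749.4 + 20.8 + 6.2 + 9.6 + 475.2 + 475.2 = 1736.4 m^2.
Absorption A = 749.4×0.42 + 20.8×0.04 + 6.2×0.61 + 9.6×0.46 + 475.2×0.63 + 475.2×0.19 = 713.442 sabins.
Mean coefficient ᾱ = A/S = 0.4109.
−S·ln(1−ᾱ) = −1736.4 × ln(1 − 0.4109) = 918.832.
V = 29.7 × 16 × 8.6 = 4086.72 m³.
T = 0.161·V/[−S·ln(1−ᾱ)] = 0.161·4086.72/918.832 = 0.72 s.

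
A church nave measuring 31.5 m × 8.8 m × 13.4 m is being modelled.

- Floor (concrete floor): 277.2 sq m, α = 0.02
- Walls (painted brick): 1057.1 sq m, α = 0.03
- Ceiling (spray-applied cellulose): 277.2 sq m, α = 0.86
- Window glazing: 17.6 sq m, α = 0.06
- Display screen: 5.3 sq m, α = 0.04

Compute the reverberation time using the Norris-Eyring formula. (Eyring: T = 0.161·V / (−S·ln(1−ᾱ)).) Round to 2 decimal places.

Total surface area S = 277.2 + 1057.1 + 277.2 + 17.6 + 5.3 = 1634.4 sq m.
Σ(Sᵢαᵢ) = 277.2·0.02 + 1057.1·0.03 + 277.2·0.86 + 17.6·0.06 + 5.3·0.04 = 276.917.
Mean coefficient ᾱ = A/S = 0.1694.
Eyring denominator: −S ln(1−ᾱ) = 303.356.
V = 31.5 × 8.8 × 13.4 = 3714.48 m³.
T = 0.161·V/[−S·ln(1−ᾱ)] = 0.161·3714.48/303.356 = 1.97 s.

1.97 s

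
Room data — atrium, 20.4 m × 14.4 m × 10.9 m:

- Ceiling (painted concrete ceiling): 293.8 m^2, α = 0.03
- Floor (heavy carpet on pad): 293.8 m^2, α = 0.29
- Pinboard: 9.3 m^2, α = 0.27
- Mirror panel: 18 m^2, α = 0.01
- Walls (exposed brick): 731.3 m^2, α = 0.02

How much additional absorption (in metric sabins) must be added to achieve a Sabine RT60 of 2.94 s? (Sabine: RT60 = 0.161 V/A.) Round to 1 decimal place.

64.0 sabins

A₁ = Σ Sᵢαᵢ = 293.8×0.03 + 293.8×0.29 + 9.3×0.27 + 18×0.01 + 731.3×0.02 = 111.333 sabins.
For T = 2.94 s, need A₂ = 0.161·V/T = 0.161·3201.984/2.94 = 175.347 sabins.
ΔA = A₂ − A₁ = 175.347 − 111.333 = 64.0 sabins.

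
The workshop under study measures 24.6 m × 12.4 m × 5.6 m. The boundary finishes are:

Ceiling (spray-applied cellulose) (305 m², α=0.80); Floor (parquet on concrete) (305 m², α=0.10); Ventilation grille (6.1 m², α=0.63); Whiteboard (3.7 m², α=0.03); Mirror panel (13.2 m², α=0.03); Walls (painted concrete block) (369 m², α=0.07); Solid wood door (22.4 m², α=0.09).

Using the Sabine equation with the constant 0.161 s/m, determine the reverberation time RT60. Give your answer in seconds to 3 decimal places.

A = Σ Sᵢαᵢ = 305·0.80 + 305·0.10 + 6.1·0.63 + 3.7·0.03 + 13.2·0.03 + 369·0.07 + 22.4·0.09 = 306.696 sabins.
V = 24.6·12.4·5.6 = 1708.224 m³.
RT60 = 0.161 · V / A = 0.161 × 1708.224 / 306.696 = 0.897 s.

0.897 seconds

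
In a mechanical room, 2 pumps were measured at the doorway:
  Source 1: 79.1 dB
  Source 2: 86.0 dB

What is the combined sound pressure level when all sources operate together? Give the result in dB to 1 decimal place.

86.8 dB

Converting to relative power and adding: 10^(79.1/10) + 10^(86.0/10) = 4.794e+08.
L_total = 10·log₁₀(4.794e+08) = 86.8 dB.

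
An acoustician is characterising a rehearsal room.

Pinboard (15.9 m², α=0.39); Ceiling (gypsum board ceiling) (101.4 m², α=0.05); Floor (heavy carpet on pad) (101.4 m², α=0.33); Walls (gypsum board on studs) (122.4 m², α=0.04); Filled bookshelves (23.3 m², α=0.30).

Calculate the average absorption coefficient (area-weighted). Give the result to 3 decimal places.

0.155

Total surface area S = 364.4 m².
Σ(Sᵢαᵢ) = 15.9·0.39 + 101.4·0.05 + 101.4·0.33 + 122.4·0.04 + 23.3·0.30 = 56.619.
ᾱ = 56.619 / 364.4 = 0.155.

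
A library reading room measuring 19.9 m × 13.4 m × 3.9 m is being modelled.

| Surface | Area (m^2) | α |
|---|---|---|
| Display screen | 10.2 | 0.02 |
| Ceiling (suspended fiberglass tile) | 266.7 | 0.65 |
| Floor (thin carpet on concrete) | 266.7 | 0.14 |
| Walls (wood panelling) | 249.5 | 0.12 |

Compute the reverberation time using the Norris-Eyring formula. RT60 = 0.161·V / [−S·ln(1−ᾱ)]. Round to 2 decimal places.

0.58 s

S = Σ Sᵢ = 793.1 m^2.
Σ(Sᵢαᵢ) = 10.2·0.02 + 266.7·0.65 + 266.7·0.14 + 249.5·0.12 = 240.837.
Mean coefficient ᾱ = A/S = 0.3037.
Eyring denominator: −S ln(1−ᾱ) = 287.082.
V = 19.9 × 13.4 × 3.9 = 1039.974 m³.
T = 0.161·V/[−S·ln(1−ᾱ)] = 0.161·1039.974/287.082 = 0.58 s.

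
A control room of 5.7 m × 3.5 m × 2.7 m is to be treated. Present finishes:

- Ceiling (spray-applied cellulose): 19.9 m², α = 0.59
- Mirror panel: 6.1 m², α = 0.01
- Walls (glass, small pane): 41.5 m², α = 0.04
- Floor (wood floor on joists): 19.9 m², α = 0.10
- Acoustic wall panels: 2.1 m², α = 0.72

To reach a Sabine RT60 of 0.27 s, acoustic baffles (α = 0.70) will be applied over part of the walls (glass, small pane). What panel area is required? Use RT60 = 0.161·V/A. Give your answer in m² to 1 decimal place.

23.0

A₁ = Σ Sᵢαᵢ = 19.9×0.59 + 6.1×0.01 + 41.5×0.04 + 19.9×0.10 + 2.1×0.72 = 16.964 sabins.
Required A₂ = 0.161·53.865/0.27 = 32.120 sabins.
Absorption to add: 32.120 − 16.964 = 15.156 sabins.
Each m² of panel replacing the walls (glass, small pane) adds (0.70 − 0.04) = 0.66 sabins.
Panel area = 15.156 / 0.66 = 23.0 m².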